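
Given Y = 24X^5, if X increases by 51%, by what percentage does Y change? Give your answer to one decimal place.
685.0%

For Y = 24X^5:
If X → X(1 + 0.51)
Then Y → Y · (1 + 0.51)^5
     ≈ Y · 7.8503

Percentage change = ((1 + 0.51)^5 − 1) × 100% ≈ 685.0%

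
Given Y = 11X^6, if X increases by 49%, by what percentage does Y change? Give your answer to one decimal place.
994.3%

For Y = 11X^6:
If X → X(1 + 0.49)
Then Y → Y · (1 + 0.49)^6
     ≈ Y · 10.9425

Percentage change = ((1 + 0.49)^6 − 1) × 100% ≈ 994.3%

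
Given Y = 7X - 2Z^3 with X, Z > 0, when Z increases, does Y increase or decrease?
Y decreases

Taking the partial derivative:
∂Y/∂Z = -6Z^2

∂Y/∂Z = -6Z^2 < 0 (assuming positive values)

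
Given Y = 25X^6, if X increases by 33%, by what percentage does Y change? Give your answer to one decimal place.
453.5%

For Y = 25X^6:
If X → X(1 + 0.33)
Then Y → Y · (1 + 0.33)^6
     ≈ Y · 5.5349

Percentage change = ((1 + 0.33)^6 − 1) × 100% ≈ 453.5%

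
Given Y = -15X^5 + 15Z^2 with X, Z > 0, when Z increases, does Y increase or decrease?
Y increases

Taking the partial derivative:
∂Y/∂Z = 30Z

∂Y/∂Z = 30Z > 0 (assuming positive values)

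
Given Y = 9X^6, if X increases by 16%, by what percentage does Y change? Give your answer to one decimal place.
143.6%

For Y = 9X^6:
If X → X(1 + 0.16)
Then Y → Y · (1 + 0.16)^6
     ≈ Y · 2.4364

Percentage change = ((1 + 0.16)^6 − 1) × 100% ≈ 143.6%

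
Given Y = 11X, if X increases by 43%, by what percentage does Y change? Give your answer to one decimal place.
43.0%

For Y = 11X:
If X → X(1 + 0.43)
Then Y → Y · (1 + 0.43)^1
     = Y · 1.4300

Percentage change = ((1 + 0.43)^1 − 1) × 100% = 43.0%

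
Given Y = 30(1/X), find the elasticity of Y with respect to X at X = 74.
Elasticity = -1

Elasticity = (dY/dX) · (X/Y)

dY/dX = -30/X²
At X = 74: dY/dX = -15/2738, Y = 15/37

Elasticity = (-15/2738) · (74 / (15/37)) = -1

Interpretation: for a small percentage change in X, the percentage change in Y is approximately -1.00 times as large.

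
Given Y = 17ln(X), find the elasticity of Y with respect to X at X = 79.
Elasticity = 1/ln(79) ≈ 0.2289

Elasticity = (dY/dX) · (X/Y)

dY/dX = 17/X
At X = 79: dY/dX = 17/79, Y = 17·ln(79)

Elasticity = (17/79) · (79 / (17·ln(79))) = 1/ln(79) ≈ 0.2289

Interpretation: for a small percentage change in X, the percentage change in Y is approximately 0.23 times as large.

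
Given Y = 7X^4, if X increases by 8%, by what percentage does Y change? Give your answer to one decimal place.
36.0%

For Y = 7X^4:
If X → X(1 + 0.08)
Then Y → Y · (1 + 0.08)^4
     ≈ Y · 1.3605

Percentage change = ((1 + 0.08)^4 − 1) × 100% ≈ 36.0%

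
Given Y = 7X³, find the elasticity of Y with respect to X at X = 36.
Elasticity = 3

Elasticity = (dY/dX) · (X/Y)

dY/dX = 21·X²
At X = 36: dY/dX = 27216, Y = 326592

Elasticity = 27216 · (36 / 326592) = 3

Interpretation: for a small percentage change in X, the percentage change in Y is approximately 3.00 times as large.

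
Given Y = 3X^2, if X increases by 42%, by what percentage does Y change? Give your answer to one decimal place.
101.6%

For Y = 3X^2:
If X → X(1 + 0.42)
Then Y → Y · (1 + 0.42)^2
     = Y · 2.0164

Percentage change = ((1 + 0.42)^2 − 1) × 100% ≈ 101.6%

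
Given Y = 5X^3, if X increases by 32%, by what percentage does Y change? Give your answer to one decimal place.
130.0%

For Y = 5X^3:
If X → X(1 + 0.32)
Then Y → Y · (1 + 0.32)^3
     ≈ Y · 2.3000

Percentage change = ((1 + 0.32)^3 − 1) × 100% ≈ 130.0%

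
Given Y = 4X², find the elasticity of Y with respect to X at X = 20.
Elasticity = 2

Elasticity = (dY/dX) · (X/Y)

dY/dX = 8·X
At X = 20: dY/dX = 160, Y = 1600

Elasticity = 160 · (20 / 1600) = 2

Interpretation: for a small percentage change in X, the percentage change in Y is approximately 2.00 times as large.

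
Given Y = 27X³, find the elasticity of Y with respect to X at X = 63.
Elasticity = 3

Elasticity = (dY/dX) · (X/Y)

dY/dX = 81·X²
At X = 63: dY/dX = 321489, Y = 6751269

Elasticity = 321489 · (63 / 6751269) = 3

Interpretation: for a small percentage change in X, the percentage change in Y is approximately 3.00 times as large.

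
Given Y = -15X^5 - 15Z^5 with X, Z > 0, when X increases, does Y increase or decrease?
Y decreases

Taking the partial derivative:
∂Y/∂X = -75X^4

∂Y/∂X = -75X^4 < 0 (assuming positive values)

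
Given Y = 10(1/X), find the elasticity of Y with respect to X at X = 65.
Elasticity = -1

Elasticity = (dY/dX) · (X/Y)

dY/dX = -10/X²
At X = 65: dY/dX = -2/845, Y = 2/13

Elasticity = (-2/845) · (65 / (2/13)) = -1

Interpretation: for a small percentage change in X, the percentage change in Y is approximately -1.00 times as large.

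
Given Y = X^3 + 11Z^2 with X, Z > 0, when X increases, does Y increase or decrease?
Y increases

Taking the partial derivative:
∂Y/∂X = 3X^2

∂Y/∂X = 3X^2 > 0 (assuming positive values)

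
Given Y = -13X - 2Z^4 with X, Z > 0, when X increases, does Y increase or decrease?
Y decreases

Taking the partial derivative:
∂Y/∂X = -13

∂Y/∂X = -13 < 0 (assuming positive values)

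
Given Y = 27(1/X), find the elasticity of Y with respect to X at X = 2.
Elasticity = -1

Elasticity = (dY/dX) · (X/Y)

dY/dX = -27/X²
At X = 2: dY/dX = -27/4, Y = 27/2

Elasticity = (-27/4) · (2 / (27/2)) = -1

Interpretation: for a small percentage change in X, the percentage change in Y is approximately -1.00 times as large.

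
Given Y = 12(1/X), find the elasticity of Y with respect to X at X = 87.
Elasticity = -1

Elasticity = (dY/dX) · (X/Y)

dY/dX = -12/X²
At X = 87: dY/dX = -4/2523, Y = 4/29

Elasticity = (-4/2523) · (87 / (4/29)) = -1

Interpretation: for a small percentage change in X, the percentage change in Y is approximately -1.00 times as large.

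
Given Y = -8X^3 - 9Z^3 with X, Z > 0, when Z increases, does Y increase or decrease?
Y decreases

Taking the partial derivative:
∂Y/∂Z = -27Z^2

∂Y/∂Z = -27Z^2 < 0 (assuming positive values)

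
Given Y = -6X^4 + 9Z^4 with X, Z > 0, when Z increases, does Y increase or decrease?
Y increases

Taking the partial derivative:
∂Y/∂Z = 36Z^3

∂Y/∂Z = 36Z^3 > 0 (assuming positive values)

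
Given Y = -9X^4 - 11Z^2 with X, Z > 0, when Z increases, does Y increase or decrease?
Y decreases

Taking the partial derivative:
∂Y/∂Z = -22Z

∂Y/∂Z = -22Z < 0 (assuming positive values)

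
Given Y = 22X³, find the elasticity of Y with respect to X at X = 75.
Elasticity = 3

Elasticity = (dY/dX) · (X/Y)

dY/dX = 66·X²
At X = 75: dY/dX = 371250, Y = 9281250

Elasticity = 371250 · (75 / 9281250) = 3

Interpretation: for a small percentage change in X, the percentage change in Y is approximately 3.00 times as large.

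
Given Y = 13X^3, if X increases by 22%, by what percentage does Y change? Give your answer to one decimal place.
81.6%

For Y = 13X^3:
If X → X(1 + 0.22)
Then Y → Y · (1 + 0.22)^3
     ≈ Y · 1.8158

Percentage change = ((1 + 0.22)^3 − 1) × 100% ≈ 81.6%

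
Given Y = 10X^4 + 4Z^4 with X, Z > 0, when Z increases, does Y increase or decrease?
Y increases

Taking the partial derivative:
∂Y/∂Z = 16Z^3

∂Y/∂Z = 16Z^3 > 0 (assuming positive values)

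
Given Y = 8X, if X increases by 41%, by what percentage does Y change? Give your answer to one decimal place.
41.0%

For Y = 8X:
If X → X(1 + 0.41)
Then Y → Y · (1 + 0.41)^1
     = Y · 1.4100

Percentage change = ((1 + 0.41)^1 − 1) × 100% = 41.0%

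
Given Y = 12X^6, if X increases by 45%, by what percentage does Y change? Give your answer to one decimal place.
829.4%

For Y = 12X^6:
If X → X(1 + 0.45)
Then Y → Y · (1 + 0.45)^6
     ≈ Y · 9.2941

Percentage change = ((1 + 0.45)^6 − 1) × 100% ≈ 829.4%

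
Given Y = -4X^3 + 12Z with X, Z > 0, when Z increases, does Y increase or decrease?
Y increases

Taking the partial derivative:
∂Y/∂Z = 12

∂Y/∂Z = 12 > 0 (assuming positive values)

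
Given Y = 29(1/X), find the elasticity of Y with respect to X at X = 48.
Elasticity = -1

Elasticity = (dY/dX) · (X/Y)

dY/dX = -29/X²
At X = 48: dY/dX = -29/2304, Y = 29/48

Elasticity = (-29/2304) · (48 / (29/48)) = -1

Interpretation: for a small percentage change in X, the percentage change in Y is approximately -1.00 times as large.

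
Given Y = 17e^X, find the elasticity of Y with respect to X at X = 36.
Elasticity = 36

Elasticity = (dY/dX) · (X/Y)

dY/dX = 17·e^X
At X = 36: dY/dX = 17·e^36, Y = 17·e^36

Elasticity = (17·e^36) · (36 / (17·e^36)) = 36

Interpretation: for a small percentage change in X, the percentage change in Y is approximately 36.00 times as large.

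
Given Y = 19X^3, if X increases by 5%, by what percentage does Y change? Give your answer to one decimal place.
15.8%

For Y = 19X^3:
If X → X(1 + 0.05)
Then Y → Y · (1 + 0.05)^3
     ≈ Y · 1.1576

Percentage change = ((1 + 0.05)^3 − 1) × 100% ≈ 15.8%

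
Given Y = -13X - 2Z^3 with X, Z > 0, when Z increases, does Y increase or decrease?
Y decreases

Taking the partial derivative:
∂Y/∂Z = -6Z^2

∂Y/∂Z = -6Z^2 < 0 (assuming positive values)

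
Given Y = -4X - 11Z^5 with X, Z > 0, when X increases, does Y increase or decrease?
Y decreases

Taking the partial derivative:
∂Y/∂X = -4

∂Y/∂X = -4 < 0 (assuming positive values)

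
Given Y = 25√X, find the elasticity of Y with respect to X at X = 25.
Elasticity = 1/2

Elasticity = (dY/dX) · (X/Y)

dY/dX = 25/(2·√X)
At X = 25: dY/dX = 5/2, Y = 125

Elasticity = (5/2) · (25 / 125) = 1/2

Interpretation: for a small percentage change in X, the percentage change in Y is approximately 0.50 times as large.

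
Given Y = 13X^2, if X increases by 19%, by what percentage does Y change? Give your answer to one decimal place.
41.6%

For Y = 13X^2:
If X → X(1 + 0.19)
Then Y → Y · (1 + 0.19)^2
     = Y · 1.4161

Percentage change = ((1 + 0.19)^2 − 1) × 100% ≈ 41.6%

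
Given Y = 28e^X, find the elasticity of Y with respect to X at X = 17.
Elasticity = 17

Elasticity = (dY/dX) · (X/Y)

dY/dX = 28·e^X
At X = 17: dY/dX = 28·e^17, Y = 28·e^17

Elasticity = (28·e^17) · (17 / (28·e^17)) = 17

Interpretation: for a small percentage change in X, the percentage change in Y is approximately 17.00 times as large.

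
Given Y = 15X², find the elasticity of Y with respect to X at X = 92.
Elasticity = 2

Elasticity = (dY/dX) · (X/Y)

dY/dX = 30·X
At X = 92: dY/dX = 2760, Y = 126960

Elasticity = 2760 · (92 / 126960) = 2

Interpretation: for a small percentage change in X, the percentage change in Y is approximately 2.00 times as large.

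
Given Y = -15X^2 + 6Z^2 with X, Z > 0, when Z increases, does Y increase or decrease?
Y increases

Taking the partial derivative:
∂Y/∂Z = 12Z

∂Y/∂Z = 12Z > 0 (assuming positive values)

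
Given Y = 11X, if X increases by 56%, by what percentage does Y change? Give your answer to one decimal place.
56.0%

For Y = 11X:
If X → X(1 + 0.56)
Then Y → Y · (1 + 0.56)^1
     = Y · 1.5600

Percentage change = ((1 + 0.56)^1 − 1) × 100% = 56.0%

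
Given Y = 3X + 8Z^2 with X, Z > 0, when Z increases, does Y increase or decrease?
Y increases

Taking the partial derivative:
∂Y/∂Z = 16Z

∂Y/∂Z = 16Z > 0 (assuming positive values)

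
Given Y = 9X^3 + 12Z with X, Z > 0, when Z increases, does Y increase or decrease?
Y increases

Taking the partial derivative:
∂Y/∂Z = 12

∂Y/∂Z = 12 > 0 (assuming positive values)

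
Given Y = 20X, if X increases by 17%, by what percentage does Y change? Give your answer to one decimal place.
17.0%

For Y = 20X:
If X → X(1 + 0.17)
Then Y → Y · (1 + 0.17)^1
     = Y · 1.1700

Percentage change = ((1 + 0.17)^1 − 1) × 100% = 17.0%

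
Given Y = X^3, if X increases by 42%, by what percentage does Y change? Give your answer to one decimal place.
186.3%

For Y = X^3:
If X → X(1 + 0.42)
Then Y → Y · (1 + 0.42)^3
     ≈ Y · 2.8633

Percentage change = ((1 + 0.42)^3 − 1) × 100% ≈ 186.3%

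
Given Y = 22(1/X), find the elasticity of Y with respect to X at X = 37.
Elasticity = -1

Elasticity = (dY/dX) · (X/Y)

dY/dX = -22/X²
At X = 37: dY/dX = -22/1369, Y = 22/37

Elasticity = (-22/1369) · (37 / (22/37)) = -1

Interpretation: for a small percentage change in X, the percentage change in Y is approximately -1.00 times as large.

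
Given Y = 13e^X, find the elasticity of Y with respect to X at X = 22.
Elasticity = 22

Elasticity = (dY/dX) · (X/Y)

dY/dX = 13·e^X
At X = 22: dY/dX = 13·e^22, Y = 13·e^22

Elasticity = (13·e^22) · (22 / (13·e^22)) = 22

Interpretation: for a small percentage change in X, the percentage change in Y is approximately 22.00 times as large.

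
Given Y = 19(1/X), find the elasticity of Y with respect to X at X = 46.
Elasticity = -1

Elasticity = (dY/dX) · (X/Y)

dY/dX = -19/X²
At X = 46: dY/dX = -19/2116, Y = 19/46

Elasticity = (-19/2116) · (46 / (19/46)) = -1

Interpretation: for a small percentage change in X, the percentage change in Y is approximately -1.00 times as large.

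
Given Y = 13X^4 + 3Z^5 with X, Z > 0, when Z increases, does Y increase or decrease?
Y increases

Taking the partial derivative:
∂Y/∂Z = 15Z^4

∂Y/∂Z = 15Z^4 > 0 (assuming positive values)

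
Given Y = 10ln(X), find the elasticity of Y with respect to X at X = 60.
Elasticity = 1/ln(60) ≈ 0.2442

Elasticity = (dY/dX) · (X/Y)

dY/dX = 10/X
At X = 60: dY/dX = 1/6, Y = 10·ln(60)

Elasticity = (1/6) · (60 / (10·ln(60))) = 1/ln(60) ≈ 0.2442

Interpretation: for a small percentage change in X, the percentage change in Y is approximately 0.24 times as large.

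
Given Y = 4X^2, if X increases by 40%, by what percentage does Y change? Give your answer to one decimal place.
96.0%

For Y = 4X^2:
If X → X(1 + 0.4)
Then Y → Y · (1 + 0.4)^2
     = Y · 1.9600

Percentage change = ((1 + 0.4)^2 − 1) × 100% = 96.0%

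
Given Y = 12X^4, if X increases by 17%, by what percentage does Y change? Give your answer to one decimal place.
87.4%

For Y = 12X^4:
If X → X(1 + 0.17)
Then Y → Y · (1 + 0.17)^4
     ≈ Y · 1.8739

Percentage change = ((1 + 0.17)^4 − 1) × 100% ≈ 87.4%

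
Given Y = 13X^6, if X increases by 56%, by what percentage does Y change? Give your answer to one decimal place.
1341.3%

For Y = 13X^6:
If X → X(1 + 0.56)
Then Y → Y · (1 + 0.56)^6
     ≈ Y · 14.4128

Percentage change = ((1 + 0.56)^6 − 1) × 100% ≈ 1341.3%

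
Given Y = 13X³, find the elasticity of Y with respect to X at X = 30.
Elasticity = 3

Elasticity = (dY/dX) · (X/Y)

dY/dX = 39·X²
At X = 30: dY/dX = 35100, Y = 351000

Elasticity = 35100 · (30 / 351000) = 3

Interpretation: for a small percentage change in X, the percentage change in Y is approximately 3.00 times as large.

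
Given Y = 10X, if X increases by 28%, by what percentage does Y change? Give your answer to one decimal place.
28.0%

For Y = 10X:
If X → X(1 + 0.28)
Then Y → Y · (1 + 0.28)^1
     = Y · 1.2800

Percentage change = ((1 + 0.28)^1 − 1) × 100% = 28.0%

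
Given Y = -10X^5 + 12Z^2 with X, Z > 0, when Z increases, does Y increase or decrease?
Y increases

Taking the partial derivative:
∂Y/∂Z = 24Z

∂Y/∂Z = 24Z > 0 (assuming positive values)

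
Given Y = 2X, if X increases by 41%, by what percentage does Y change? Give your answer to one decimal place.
41.0%

For Y = 2X:
If X → X(1 + 0.41)
Then Y → Y · (1 + 0.41)^1
     = Y · 1.4100

Percentage change = ((1 + 0.41)^1 − 1) × 100% = 41.0%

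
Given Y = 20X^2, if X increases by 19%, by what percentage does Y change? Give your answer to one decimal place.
41.6%

For Y = 20X^2:
If X → X(1 + 0.19)
Then Y → Y · (1 + 0.19)^2
     = Y · 1.4161

Percentage change = ((1 + 0.19)^2 − 1) × 100% ≈ 41.6%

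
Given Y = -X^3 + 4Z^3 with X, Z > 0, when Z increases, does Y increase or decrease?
Y increases

Taking the partial derivative:
∂Y/∂Z = 12Z^2

∂Y/∂Z = 12Z^2 > 0 (assuming positive values)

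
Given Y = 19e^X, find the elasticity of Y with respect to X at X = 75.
Elasticity = 75

Elasticity = (dY/dX) · (X/Y)

dY/dX = 19·e^X
At X = 75: dY/dX = 19·e^75, Y = 19·e^75

Elasticity = (19·e^75) · (75 / (19·e^75)) = 75

Interpretation: for a small percentage change in X, the percentage change in Y is approximately 75.00 times as large.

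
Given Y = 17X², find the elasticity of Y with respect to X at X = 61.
Elasticity = 2

Elasticity = (dY/dX) · (X/Y)

dY/dX = 34·X
At X = 61: dY/dX = 2074, Y = 63257

Elasticity = 2074 · (61 / 63257) = 2

Interpretation: for a small percentage change in X, the percentage change in Y is approximately 2.00 times as large.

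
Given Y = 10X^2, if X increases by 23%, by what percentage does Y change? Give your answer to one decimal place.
51.3%

For Y = 10X^2:
If X → X(1 + 0.23)
Then Y → Y · (1 + 0.23)^2
     = Y · 1.5129

Percentage change = ((1 + 0.23)^2 − 1) × 100% ≈ 51.3%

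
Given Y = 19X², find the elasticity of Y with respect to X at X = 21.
Elasticity = 2

Elasticity = (dY/dX) · (X/Y)

dY/dX = 38·X
At X = 21: dY/dX = 798, Y = 8379

Elasticity = 798 · (21 / 8379) = 2

Interpretation: for a small percentage change in X, the percentage change in Y is approximately 2.00 times as large.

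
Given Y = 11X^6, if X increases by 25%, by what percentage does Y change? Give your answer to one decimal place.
281.5%

For Y = 11X^6:
If X → X(1 + 0.25)
Then Y → Y · (1 + 0.25)^6
     ≈ Y · 3.8147

Percentage change = ((1 + 0.25)^6 − 1) × 100% ≈ 281.5%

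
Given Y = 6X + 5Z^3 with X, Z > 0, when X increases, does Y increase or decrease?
Y increases

Taking the partial derivative:
∂Y/∂X = 6

∂Y/∂X = 6 > 0 (assuming positive values)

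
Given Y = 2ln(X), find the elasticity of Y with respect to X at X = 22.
Elasticity = 1/ln(22) ≈ 0.3235

Elasticity = (dY/dX) · (X/Y)

dY/dX = 2/X
At X = 22: dY/dX = 1/11, Y = 2·ln(22)

Elasticity = (1/11) · (22 / (2·ln(22))) = 1/ln(22) ≈ 0.3235

Interpretation: for a small percentage change in X, the percentage change in Y is approximately 0.32 times as large.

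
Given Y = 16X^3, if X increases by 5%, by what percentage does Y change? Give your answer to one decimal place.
15.8%

For Y = 16X^3:
If X → X(1 + 0.05)
Then Y → Y · (1 + 0.05)^3
     ≈ Y · 1.1576

Percentage change = ((1 + 0.05)^3 − 1) × 100% ≈ 15.8%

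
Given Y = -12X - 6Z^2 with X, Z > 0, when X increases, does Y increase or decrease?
Y decreases

Taking the partial derivative:
∂Y/∂X = -12

∂Y/∂X = -12 < 0 (assuming positive values)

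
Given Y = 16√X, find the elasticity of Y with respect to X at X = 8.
Elasticity = 1/2

Elasticity = (dY/dX) · (X/Y)

dY/dX = 8/√X
At X = 8: dY/dX = 2·√2, Y = 32·√2

Elasticity = (2·√2) · (8 / (32·√2)) = 1/2

Interpretation: for a small percentage change in X, the percentage change in Y is approximately 0.50 times as large.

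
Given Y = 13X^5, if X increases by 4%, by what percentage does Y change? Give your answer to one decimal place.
21.7%

For Y = 13X^5:
If X → X(1 + 0.04)
Then Y → Y · (1 + 0.04)^5
     ≈ Y · 1.2167

Percentage change = ((1 + 0.04)^5 − 1) × 100% ≈ 21.7%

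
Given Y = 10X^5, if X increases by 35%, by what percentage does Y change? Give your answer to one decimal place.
348.4%

For Y = 10X^5:
If X → X(1 + 0.35)
Then Y → Y · (1 + 0.35)^5
     ≈ Y · 4.4840

Percentage change = ((1 + 0.35)^5 − 1) × 100% ≈ 348.4%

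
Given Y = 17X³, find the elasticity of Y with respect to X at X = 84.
Elasticity = 3

Elasticity = (dY/dX) · (X/Y)

dY/dX = 51·X²
At X = 84: dY/dX = 359856, Y = 10075968

Elasticity = 359856 · (84 / 10075968) = 3

Interpretation: for a small percentage change in X, the percentage change in Y is approximately 3.00 times as large.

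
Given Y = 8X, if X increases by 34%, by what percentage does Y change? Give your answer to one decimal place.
34.0%

For Y = 8X:
If X → X(1 + 0.34)
Then Y → Y · (1 + 0.34)^1
     = Y · 1.3400

Percentage change = ((1 + 0.34)^1 − 1) × 100% = 34.0%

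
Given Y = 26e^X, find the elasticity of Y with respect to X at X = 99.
Elasticity = 99

Elasticity = (dY/dX) · (X/Y)

dY/dX = 26·e^X
At X = 99: dY/dX = 26·e^99, Y = 26·e^99

Elasticity = (26·e^99) · (99 / (26·e^99)) = 99

Interpretation: for a small percentage change in X, the percentage change in Y is approximately 99.00 times as large.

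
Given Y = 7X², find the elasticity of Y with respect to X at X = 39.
Elasticity = 2

Elasticity = (dY/dX) · (X/Y)

dY/dX = 14·X
At X = 39: dY/dX = 546, Y = 10647

Elasticity = 546 · (39 / 10647) = 2

Interpretation: for a small percentage change in X, the percentage change in Y is approximately 2.00 times as large.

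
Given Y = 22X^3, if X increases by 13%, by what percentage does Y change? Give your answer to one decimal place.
44.3%

For Y = 22X^3:
If X → X(1 + 0.13)
Then Y → Y · (1 + 0.13)^3
     ≈ Y · 1.4429

Percentage change = ((1 + 0.13)^3 − 1) × 100% ≈ 44.3%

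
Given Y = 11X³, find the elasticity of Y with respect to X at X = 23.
Elasticity = 3

Elasticity = (dY/dX) · (X/Y)

dY/dX = 33·X²
At X = 23: dY/dX = 17457, Y = 133837

Elasticity = 17457 · (23 / 133837) = 3

Interpretation: for a small percentage change in X, the percentage change in Y is approximately 3.00 times as large.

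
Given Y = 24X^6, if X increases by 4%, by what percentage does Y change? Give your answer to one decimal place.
26.5%

For Y = 24X^6:
If X → X(1 + 0.04)
Then Y → Y · (1 + 0.04)^6
     ≈ Y · 1.2653

Percentage change = ((1 + 0.04)^6 − 1) × 100% ≈ 26.5%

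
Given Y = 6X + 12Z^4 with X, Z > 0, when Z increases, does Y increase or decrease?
Y increases

Taking the partial derivative:
∂Y/∂Z = 48Z^3

∂Y/∂Z = 48Z^3 > 0 (assuming positive values)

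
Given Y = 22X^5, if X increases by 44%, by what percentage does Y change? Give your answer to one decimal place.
519.2%

For Y = 22X^5:
If X → X(1 + 0.44)
Then Y → Y · (1 + 0.44)^5
     ≈ Y · 6.1917

Percentage change = ((1 + 0.44)^5 − 1) × 100% ≈ 519.2%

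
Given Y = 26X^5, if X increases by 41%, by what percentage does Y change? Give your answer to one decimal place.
457.3%

For Y = 26X^5:
If X → X(1 + 0.41)
Then Y → Y · (1 + 0.41)^5
     ≈ Y · 5.5731

Percentage change = ((1 + 0.41)^5 − 1) × 100% ≈ 457.3%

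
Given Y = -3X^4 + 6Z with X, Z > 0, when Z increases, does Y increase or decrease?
Y increases

Taking the partial derivative:
∂Y/∂Z = 6

∂Y/∂Z = 6 > 0 (assuming positive values)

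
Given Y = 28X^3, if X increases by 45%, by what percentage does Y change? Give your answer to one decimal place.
204.9%

For Y = 28X^3:
If X → X(1 + 0.45)
Then Y → Y · (1 + 0.45)^3
     ≈ Y · 3.0486

Percentage change = ((1 + 0.45)^3 − 1) × 100% ≈ 204.9%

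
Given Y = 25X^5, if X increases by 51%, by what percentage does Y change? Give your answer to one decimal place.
685.0%

For Y = 25X^5:
If X → X(1 + 0.51)
Then Y → Y · (1 + 0.51)^5
     ≈ Y · 7.8503

Percentage change = ((1 + 0.51)^5 − 1) × 100% ≈ 685.0%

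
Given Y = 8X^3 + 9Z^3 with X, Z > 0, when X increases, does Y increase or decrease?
Y increases

Taking the partial derivative:
∂Y/∂X = 24X^2

∂Y/∂X = 24X^2 > 0 (assuming positive values)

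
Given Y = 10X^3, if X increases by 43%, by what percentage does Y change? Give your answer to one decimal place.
192.4%

For Y = 10X^3:
If X → X(1 + 0.43)
Then Y → Y · (1 + 0.43)^3
     ≈ Y · 2.9242

Percentage change = ((1 + 0.43)^3 − 1) × 100% ≈ 192.4%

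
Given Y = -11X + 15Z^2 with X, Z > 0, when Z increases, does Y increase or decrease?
Y increases

Taking the partial derivative:
∂Y/∂Z = 30Z

∂Y/∂Z = 30Z > 0 (assuming positive values)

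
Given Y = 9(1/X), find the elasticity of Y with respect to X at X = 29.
Elasticity = -1

Elasticity = (dY/dX) · (X/Y)

dY/dX = -9/X²
At X = 29: dY/dX = -9/841, Y = 9/29

Elasticity = (-9/841) · (29 / (9/29)) = -1

Interpretation: for a small percentage change in X, the percentage change in Y is approximately -1.00 times as large.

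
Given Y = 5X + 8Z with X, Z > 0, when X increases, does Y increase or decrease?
Y increases

Taking the partial derivative:
∂Y/∂X = 5

∂Y/∂X = 5 > 0 (assuming positive values)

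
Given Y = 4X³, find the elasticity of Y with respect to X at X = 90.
Elasticity = 3

Elasticity = (dY/dX) · (X/Y)

dY/dX = 12·X²
At X = 90: dY/dX = 97200, Y = 2916000

Elasticity = 97200 · (90 / 2916000) = 3

Interpretation: for a small percentage change in X, the percentage change in Y is approximately 3.00 times as large.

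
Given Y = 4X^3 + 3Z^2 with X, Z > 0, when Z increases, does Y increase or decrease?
Y increases

Taking the partial derivative:
∂Y/∂Z = 6Z

∂Y/∂Z = 6Z > 0 (assuming positive values)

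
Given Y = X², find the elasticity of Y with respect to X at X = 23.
Elasticity = 2

Elasticity = (dY/dX) · (X/Y)

dY/dX = 2·X
At X = 23: dY/dX = 46, Y = 529

Elasticity = 46 · (23 / 529) = 2

Interpretation: for a small percentage change in X, the percentage change in Y is approximately 2.00 times as large.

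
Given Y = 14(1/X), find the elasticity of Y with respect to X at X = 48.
Elasticity = -1

Elasticity = (dY/dX) · (X/Y)

dY/dX = -14/X²
At X = 48: dY/dX = -7/1152, Y = 7/24

Elasticity = (-7/1152) · (48 / (7/24)) = -1

Interpretation: for a small percentage change in X, the percentage change in Y is approximately -1.00 times as large.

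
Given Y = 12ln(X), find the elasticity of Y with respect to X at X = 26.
Elasticity = 1/ln(26) ≈ 0.3069

Elasticity = (dY/dX) · (X/Y)

dY/dX = 12/X
At X = 26: dY/dX = 6/13, Y = 12·ln(26)

Elasticity = (6/13) · (26 / (12·ln(26))) = 1/ln(26) ≈ 0.3069

Interpretation: for a small percentage change in X, the percentage change in Y is approximately 0.31 times as large.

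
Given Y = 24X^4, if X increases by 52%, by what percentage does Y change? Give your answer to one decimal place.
433.8%

For Y = 24X^4:
If X → X(1 + 0.52)
Then Y → Y · (1 + 0.52)^4
     ≈ Y · 5.3379

Percentage change = ((1 + 0.52)^4 − 1) × 100% ≈ 433.8%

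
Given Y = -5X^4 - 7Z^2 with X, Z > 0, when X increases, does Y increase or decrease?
Y decreases

Taking the partial derivative:
∂Y/∂X = -20X^3

∂Y/∂X = -20X^3 < 0 (assuming positive values)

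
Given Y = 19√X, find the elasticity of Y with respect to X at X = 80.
Elasticity = 1/2

Elasticity = (dY/dX) · (X/Y)

dY/dX = 19/(2·√X)
At X = 80: dY/dX = 19·√5/40, Y = 76·√5

Elasticity = (19·√5/40) · (80 / (76·√5)) = 1/2

Interpretation: for a small percentage change in X, the percentage change in Y is approximately 0.50 times as large.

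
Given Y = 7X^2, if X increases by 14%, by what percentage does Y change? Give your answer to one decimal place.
30.0%

For Y = 7X^2:
If X → X(1 + 0.14)
Then Y → Y · (1 + 0.14)^2
     = Y · 1.2996

Percentage change = ((1 + 0.14)^2 − 1) × 100% ≈ 30.0%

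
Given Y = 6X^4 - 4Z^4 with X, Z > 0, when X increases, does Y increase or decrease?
Y increases

Taking the partial derivative:
∂Y/∂X = 24X^3

∂Y/∂X = 24X^3 > 0 (assuming positive values)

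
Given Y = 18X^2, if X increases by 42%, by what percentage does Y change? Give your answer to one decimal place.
101.6%

For Y = 18X^2:
If X → X(1 + 0.42)
Then Y → Y · (1 + 0.42)^2
     = Y · 2.0164

Percentage change = ((1 + 0.42)^2 − 1) × 100% ≈ 101.6%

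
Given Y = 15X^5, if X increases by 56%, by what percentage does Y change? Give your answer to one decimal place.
823.9%

For Y = 15X^5:
If X → X(1 + 0.56)
Then Y → Y · (1 + 0.56)^5
     ≈ Y · 9.2390

Percentage change = ((1 + 0.56)^5 − 1) × 100% ≈ 823.9%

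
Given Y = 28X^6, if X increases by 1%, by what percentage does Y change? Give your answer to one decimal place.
6.2%

For Y = 28X^6:
If X → X(1 + 0.01)
Then Y → Y · (1 + 0.01)^6
     ≈ Y · 1.0615

Percentage change = ((1 + 0.01)^6 − 1) × 100% ≈ 6.2%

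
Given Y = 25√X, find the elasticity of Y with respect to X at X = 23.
Elasticity = 1/2

Elasticity = (dY/dX) · (X/Y)

dY/dX = 25/(2·√X)
At X = 23: dY/dX = 25·√23/46, Y = 25·√23

Elasticity = (25·√23/46) · (23 / (25·√23)) = 1/2

Interpretation: for a small percentage change in X, the percentage change in Y is approximately 0.50 times as large.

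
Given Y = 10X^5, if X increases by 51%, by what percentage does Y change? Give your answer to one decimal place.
685.0%

For Y = 10X^5:
If X → X(1 + 0.51)
Then Y → Y · (1 + 0.51)^5
     ≈ Y · 7.8503

Percentage change = ((1 + 0.51)^5 − 1) × 100% ≈ 685.0%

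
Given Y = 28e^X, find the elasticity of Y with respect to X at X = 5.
Elasticity = 5

Elasticity = (dY/dX) · (X/Y)

dY/dX = 28·e^X
At X = 5: dY/dX = 28·e^5, Y = 28·e^5

Elasticity = (28·e^5) · (5 / (28·e^5)) = 5

Interpretation: for a small percentage change in X, the percentage change in Y is approximately 5.00 times as large.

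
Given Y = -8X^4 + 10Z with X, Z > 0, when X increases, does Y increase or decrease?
Y decreases

Taking the partial derivative:
∂Y/∂X = -32X^3

∂Y/∂X = -32X^3 < 0 (assuming positive values)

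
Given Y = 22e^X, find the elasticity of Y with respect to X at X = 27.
Elasticity = 27

Elasticity = (dY/dX) · (X/Y)

dY/dX = 22·e^X
At X = 27: dY/dX = 22·e^27, Y = 22·e^27

Elasticity = (22·e^27) · (27 / (22·e^27)) = 27

Interpretation: for a small percentage change in X, the percentage change in Y is approximately 27.00 times as large.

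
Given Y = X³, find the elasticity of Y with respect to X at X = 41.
Elasticity = 3

Elasticity = (dY/dX) · (X/Y)

dY/dX = 3·X²
At X = 41: dY/dX = 5043, Y = 68921

Elasticity = 5043 · (41 / 68921) = 3

Interpretation: for a small percentage change in X, the percentage change in Y is approximately 3.00 times as large.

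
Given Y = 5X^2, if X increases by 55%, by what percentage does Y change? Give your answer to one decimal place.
140.3%

For Y = 5X^2:
If X → X(1 + 0.55)
Then Y → Y · (1 + 0.55)^2
     = Y · 2.4025

Percentage change = ((1 + 0.55)^2 − 1) × 100% ≈ 140.3%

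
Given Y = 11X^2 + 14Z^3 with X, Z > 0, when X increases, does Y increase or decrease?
Y increases

Taking the partial derivative:
∂Y/∂X = 22X

∂Y/∂X = 22X > 0 (assuming positive values)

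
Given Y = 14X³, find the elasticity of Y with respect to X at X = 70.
Elasticity = 3

Elasticity = (dY/dX) · (X/Y)

dY/dX = 42·X²
At X = 70: dY/dX = 205800, Y = 4802000

Elasticity = 205800 · (70 / 4802000) = 3

Interpretation: for a small percentage change in X, the percentage change in Y is approximately 3.00 times as large.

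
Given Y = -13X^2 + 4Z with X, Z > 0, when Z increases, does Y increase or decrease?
Y increases

Taking the partial derivative:
∂Y/∂Z = 4

∂Y/∂Z = 4 > 0 (assuming positive values)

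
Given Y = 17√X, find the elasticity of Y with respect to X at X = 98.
Elasticity = 1/2

Elasticity = (dY/dX) · (X/Y)

dY/dX = 17/(2·√X)
At X = 98: dY/dX = 17·√2/28, Y = 119·√2

Elasticity = (17·√2/28) · (98 / (119·√2)) = 1/2

Interpretation: for a small percentage change in X, the percentage change in Y is approximately 0.50 times as large.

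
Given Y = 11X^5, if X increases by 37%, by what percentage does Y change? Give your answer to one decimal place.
382.6%

For Y = 11X^5:
If X → X(1 + 0.37)
Then Y → Y · (1 + 0.37)^5
     ≈ Y · 4.8262

Percentage change = ((1 + 0.37)^5 − 1) × 100% ≈ 382.6%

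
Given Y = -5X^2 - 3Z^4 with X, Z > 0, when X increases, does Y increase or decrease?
Y decreases

Taking the partial derivative:
∂Y/∂X = -10X

∂Y/∂X = -10X < 0 (assuming positive values)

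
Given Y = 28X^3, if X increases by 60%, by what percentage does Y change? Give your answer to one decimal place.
309.6%

For Y = 28X^3:
If X → X(1 + 0.6)
Then Y → Y · (1 + 0.6)^3
     = Y · 4.0960

Percentage change = ((1 + 0.6)^3 − 1) × 100% = 309.6%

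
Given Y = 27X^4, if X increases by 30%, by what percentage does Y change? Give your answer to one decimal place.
185.6%

For Y = 27X^4:
If X → X(1 + 0.3)
Then Y → Y · (1 + 0.3)^4
     = Y · 2.8561

Percentage change = ((1 + 0.3)^4 − 1) × 100% ≈ 185.6%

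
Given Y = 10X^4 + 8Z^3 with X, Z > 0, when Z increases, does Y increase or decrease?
Y increases

Taking the partial derivative:
∂Y/∂Z = 24Z^2

∂Y/∂Z = 24Z^2 > 0 (assuming positive values)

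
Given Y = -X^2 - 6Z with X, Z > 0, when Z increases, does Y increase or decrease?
Y decreases

Taking the partial derivative:
∂Y/∂Z = -6

∂Y/∂Z = -6 < 0 (assuming positive values)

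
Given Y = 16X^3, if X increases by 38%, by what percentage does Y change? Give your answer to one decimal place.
162.8%

For Y = 16X^3:
If X → X(1 + 0.38)
Then Y → Y · (1 + 0.38)^3
     ≈ Y · 2.6281

Percentage change = ((1 + 0.38)^3 − 1) × 100% ≈ 162.8%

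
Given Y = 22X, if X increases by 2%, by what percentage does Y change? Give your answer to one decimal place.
2.0%

For Y = 22X:
If X → X(1 + 0.02)
Then Y → Y · (1 + 0.02)^1
     = Y · 1.0200

Percentage change = ((1 + 0.02)^1 − 1) × 100% = 2.0%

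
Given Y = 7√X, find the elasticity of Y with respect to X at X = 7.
Elasticity = 1/2

Elasticity = (dY/dX) · (X/Y)

dY/dX = 7/(2·√X)
At X = 7: dY/dX = √7/2, Y = 7·√7

Elasticity = (√7/2) · (7 / (7·√7)) = 1/2

Interpretation: for a small percentage change in X, the percentage change in Y is approximately 0.50 times as large.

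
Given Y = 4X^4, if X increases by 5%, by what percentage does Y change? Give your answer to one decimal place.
21.6%

For Y = 4X^4:
If X → X(1 + 0.05)
Then Y → Y · (1 + 0.05)^4
     ≈ Y · 1.2155

Percentage change = ((1 + 0.05)^4 − 1) × 100% ≈ 21.6%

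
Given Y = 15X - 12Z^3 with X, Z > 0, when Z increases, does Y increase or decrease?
Y decreases

Taking the partial derivative:
∂Y/∂Z = -36Z^2

∂Y/∂Z = -36Z^2 < 0 (assuming positive values)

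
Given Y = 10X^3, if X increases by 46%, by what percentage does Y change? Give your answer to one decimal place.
211.2%

For Y = 10X^3:
If X → X(1 + 0.46)
Then Y → Y · (1 + 0.46)^3
     ≈ Y · 3.1121

Percentage change = ((1 + 0.46)^3 − 1) × 100% ≈ 211.2%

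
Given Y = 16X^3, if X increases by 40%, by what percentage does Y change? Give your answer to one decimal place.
174.4%

For Y = 16X^3:
If X → X(1 + 0.4)
Then Y → Y · (1 + 0.4)^3
     = Y · 2.7440

Percentage change = ((1 + 0.4)^3 − 1) × 100% = 174.4%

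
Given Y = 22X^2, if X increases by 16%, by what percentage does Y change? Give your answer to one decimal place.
34.6%

For Y = 22X^2:
If X → X(1 + 0.16)
Then Y → Y · (1 + 0.16)^2
     = Y · 1.3456

Percentage change = ((1 + 0.16)^2 − 1) × 100% ≈ 34.6%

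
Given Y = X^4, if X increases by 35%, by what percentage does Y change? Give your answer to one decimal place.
232.2%

For Y = X^4:
If X → X(1 + 0.35)
Then Y → Y · (1 + 0.35)^4
     ≈ Y · 3.3215

Percentage change = ((1 + 0.35)^4 − 1) × 100% ≈ 232.2%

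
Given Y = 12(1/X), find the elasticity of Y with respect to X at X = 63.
Elasticity = -1

Elasticity = (dY/dX) · (X/Y)

dY/dX = -12/X²
At X = 63: dY/dX = -4/1323, Y = 4/21

Elasticity = (-4/1323) · (63 / (4/21)) = -1

Interpretation: for a small percentage change in X, the percentage change in Y is approximately -1.00 times as large.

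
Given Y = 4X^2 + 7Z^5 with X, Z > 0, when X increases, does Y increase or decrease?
Y increases

Taking the partial derivative:
∂Y/∂X = 8X

∂Y/∂X = 8X > 0 (assuming positive values)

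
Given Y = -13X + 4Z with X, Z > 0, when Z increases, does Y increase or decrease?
Y increases

Taking the partial derivative:
∂Y/∂Z = 4

∂Y/∂Z = 4 > 0 (assuming positive values)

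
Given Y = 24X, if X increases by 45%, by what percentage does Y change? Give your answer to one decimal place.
45.0%

For Y = 24X:
If X → X(1 + 0.45)
Then Y → Y · (1 + 0.45)^1
     = Y · 1.4500

Percentage change = ((1 + 0.45)^1 − 1) × 100% = 45.0%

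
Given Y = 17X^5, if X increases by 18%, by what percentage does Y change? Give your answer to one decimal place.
128.8%

For Y = 17X^5:
If X → X(1 + 0.18)
Then Y → Y · (1 + 0.18)^5
     ≈ Y · 2.2878

Percentage change = ((1 + 0.18)^5 − 1) × 100% ≈ 128.8%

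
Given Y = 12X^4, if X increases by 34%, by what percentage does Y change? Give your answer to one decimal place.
222.4%

For Y = 12X^4:
If X → X(1 + 0.34)
Then Y → Y · (1 + 0.34)^4
     ≈ Y · 3.2242

Percentage change = ((1 + 0.34)^4 − 1) × 100% ≈ 222.4%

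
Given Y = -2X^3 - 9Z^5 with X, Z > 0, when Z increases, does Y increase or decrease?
Y decreases

Taking the partial derivative:
∂Y/∂Z = -45Z^4

∂Y/∂Z = -45Z^4 < 0 (assuming positive values)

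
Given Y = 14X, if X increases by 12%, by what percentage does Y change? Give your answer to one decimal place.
12.0%

For Y = 14X:
If X → X(1 + 0.12)
Then Y → Y · (1 + 0.12)^1
     = Y · 1.1200

Percentage change = ((1 + 0.12)^1 − 1) × 100% = 12.0%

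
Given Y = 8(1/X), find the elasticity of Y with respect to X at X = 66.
Elasticity = -1

Elasticity = (dY/dX) · (X/Y)

dY/dX = -8/X²
At X = 66: dY/dX = -2/1089, Y = 4/33

Elasticity = (-2/1089) · (66 / (4/33)) = -1

Interpretation: for a small percentage change in X, the percentage change in Y is approximately -1.00 times as large.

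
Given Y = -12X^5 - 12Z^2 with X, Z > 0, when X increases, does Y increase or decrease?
Y decreases

Taking the partial derivative:
∂Y/∂X = -60X^4

∂Y/∂X = -60X^4 < 0 (assuming positive values)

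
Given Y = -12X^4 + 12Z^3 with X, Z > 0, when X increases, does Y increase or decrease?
Y decreases

Taking the partial derivative:
∂Y/∂X = -48X^3

∂Y/∂X = -48X^3 < 0 (assuming positive values)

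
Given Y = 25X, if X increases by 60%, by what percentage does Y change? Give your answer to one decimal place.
60.0%

For Y = 25X:
If X → X(1 + 0.6)
Then Y → Y · (1 + 0.6)^1
     = Y · 1.6000

Percentage change = ((1 + 0.6)^1 − 1) × 100% = 60.0%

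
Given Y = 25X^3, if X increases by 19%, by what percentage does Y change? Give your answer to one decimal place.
68.5%

For Y = 25X^3:
If X → X(1 + 0.19)
Then Y → Y · (1 + 0.19)^3
     ≈ Y · 1.6852

Percentage change = ((1 + 0.19)^3 − 1) × 100% ≈ 68.5%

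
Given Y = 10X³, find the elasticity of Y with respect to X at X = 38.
Elasticity = 3

Elasticity = (dY/dX) · (X/Y)

dY/dX = 30·X²
At X = 38: dY/dX = 43320, Y = 548720

Elasticity = 43320 · (38 / 548720) = 3

Interpretation: for a small percentage change in X, the percentage change in Y is approximately 3.00 times as large.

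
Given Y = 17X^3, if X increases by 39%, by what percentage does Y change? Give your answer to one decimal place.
168.6%

For Y = 17X^3:
If X → X(1 + 0.39)
Then Y → Y · (1 + 0.39)^3
     ≈ Y · 2.6856

Percentage change = ((1 + 0.39)^3 − 1) × 100% ≈ 168.6%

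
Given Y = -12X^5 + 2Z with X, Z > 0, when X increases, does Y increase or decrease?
Y decreases

Taking the partial derivative:
∂Y/∂X = -60X^4

∂Y/∂X = -60X^4 < 0 (assuming positive values)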